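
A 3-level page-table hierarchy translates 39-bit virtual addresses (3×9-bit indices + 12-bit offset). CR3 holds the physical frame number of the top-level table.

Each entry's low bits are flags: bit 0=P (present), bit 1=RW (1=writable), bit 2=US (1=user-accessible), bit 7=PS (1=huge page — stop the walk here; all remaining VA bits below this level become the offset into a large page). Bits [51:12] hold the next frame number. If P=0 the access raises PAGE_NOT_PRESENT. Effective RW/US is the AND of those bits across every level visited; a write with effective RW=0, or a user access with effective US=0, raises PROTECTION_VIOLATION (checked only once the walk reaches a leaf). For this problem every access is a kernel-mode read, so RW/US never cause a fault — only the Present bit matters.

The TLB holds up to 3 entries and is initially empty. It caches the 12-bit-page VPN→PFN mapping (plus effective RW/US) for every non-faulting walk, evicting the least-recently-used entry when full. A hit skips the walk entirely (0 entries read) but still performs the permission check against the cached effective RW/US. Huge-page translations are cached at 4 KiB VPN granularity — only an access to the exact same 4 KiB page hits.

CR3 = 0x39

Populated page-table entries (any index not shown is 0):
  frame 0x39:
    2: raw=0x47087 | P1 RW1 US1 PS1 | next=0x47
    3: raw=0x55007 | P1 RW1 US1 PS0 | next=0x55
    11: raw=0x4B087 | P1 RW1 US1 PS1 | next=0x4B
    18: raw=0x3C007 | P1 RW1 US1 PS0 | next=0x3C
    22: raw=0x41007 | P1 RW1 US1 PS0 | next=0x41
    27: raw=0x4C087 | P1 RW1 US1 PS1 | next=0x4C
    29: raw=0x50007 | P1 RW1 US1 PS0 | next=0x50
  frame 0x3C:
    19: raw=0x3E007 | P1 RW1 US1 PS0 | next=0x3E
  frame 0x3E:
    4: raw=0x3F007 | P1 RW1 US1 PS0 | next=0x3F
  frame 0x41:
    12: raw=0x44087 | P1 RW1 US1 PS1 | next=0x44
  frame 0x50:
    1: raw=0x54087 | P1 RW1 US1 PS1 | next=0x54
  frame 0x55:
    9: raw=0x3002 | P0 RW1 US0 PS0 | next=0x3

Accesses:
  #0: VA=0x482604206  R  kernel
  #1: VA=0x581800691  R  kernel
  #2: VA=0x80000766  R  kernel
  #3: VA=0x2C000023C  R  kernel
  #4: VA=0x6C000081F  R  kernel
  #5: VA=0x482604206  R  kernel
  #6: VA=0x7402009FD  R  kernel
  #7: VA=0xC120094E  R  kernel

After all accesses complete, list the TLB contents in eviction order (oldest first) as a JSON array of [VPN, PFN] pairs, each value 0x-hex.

Per-access translation:
#0 VA=0x482604206 (r,kernel):
  L0 @0x39[18] → 0x3C007  P=1,RW=1,US=1,PS=0
  L1 @0x3C[19] → 0x3E007  P=1,RW=1,US=1,PS=0
  L2 @0x3E[4] → 0x3F007  P=1,RW=1,US=1,PS=0
  → PA=0x3F206  (3 entries read)
#1 VA=0x581800691 (r,kernel):
  L0 @0x39[22] → 0x41007  P=1,RW=1,US=1,PS=0
  L1 @0x41[12] → 0x44087  P=1,RW=1,US=1,PS=1
  → PA=0x44691 (huge @L1)  (2 entries read)
#2 VA=0x80000766 (r,kernel):
  L0 @0x39[2] → 0x47087  P=1,RW=1,US=1,PS=1
  → PA=0x47766 (huge @L0)  (1 entries read)
#3 VA=0x2C000023C (r,kernel):
  L0 @0x39[11] → 0x4B087  P=1,RW=1,US=1,PS=1
  → PA=0x4B23C (huge @L0)  (1 entries read)
#4 VA=0x6C000081F (r,kernel):
  L0 @0x39[27] → 0x4C087  P=1,RW=1,US=1,PS=1
  → PA=0x4C81F (huge @L0)  (1 entries read)
#5 VA=0x482604206 (r,kernel):
  L0 @0x39[18] → 0x3C007  P=1,RW=1,US=1,PS=0
  L1 @0x3C[19] → 0x3E007  P=1,RW=1,US=1,PS=0
  L2 @0x3E[4] → 0x3F007  P=1,RW=1,US=1,PS=0
  → PA=0x3F206  (3 entries read)
#6 VA=0x7402009FD (r,kernel):
  L0 @0x39[29] → 0x50007  P=1,RW=1,US=1,PS=0
  L1 @0x50[1] → 0x54087  P=1,RW=1,US=1,PS=1
  → PA=0x549FD (huge @L1)  (2 entries read)
#7 VA=0xC120094E (r,kernel):
  L0 @0x39[3] → 0x55007  P=1,RW=1,US=1,PS=0
  L1 @0x55[9] → 0x3002  P=0,RW=1,US=0,PS=0
  ⇒ fault: PAGE_NOT_PRESENT  — 2 lookups

TLB: [["0x6C0000", "0x4C"], ["0x482604", "0x3F"], ["0x740200", "0x54"]]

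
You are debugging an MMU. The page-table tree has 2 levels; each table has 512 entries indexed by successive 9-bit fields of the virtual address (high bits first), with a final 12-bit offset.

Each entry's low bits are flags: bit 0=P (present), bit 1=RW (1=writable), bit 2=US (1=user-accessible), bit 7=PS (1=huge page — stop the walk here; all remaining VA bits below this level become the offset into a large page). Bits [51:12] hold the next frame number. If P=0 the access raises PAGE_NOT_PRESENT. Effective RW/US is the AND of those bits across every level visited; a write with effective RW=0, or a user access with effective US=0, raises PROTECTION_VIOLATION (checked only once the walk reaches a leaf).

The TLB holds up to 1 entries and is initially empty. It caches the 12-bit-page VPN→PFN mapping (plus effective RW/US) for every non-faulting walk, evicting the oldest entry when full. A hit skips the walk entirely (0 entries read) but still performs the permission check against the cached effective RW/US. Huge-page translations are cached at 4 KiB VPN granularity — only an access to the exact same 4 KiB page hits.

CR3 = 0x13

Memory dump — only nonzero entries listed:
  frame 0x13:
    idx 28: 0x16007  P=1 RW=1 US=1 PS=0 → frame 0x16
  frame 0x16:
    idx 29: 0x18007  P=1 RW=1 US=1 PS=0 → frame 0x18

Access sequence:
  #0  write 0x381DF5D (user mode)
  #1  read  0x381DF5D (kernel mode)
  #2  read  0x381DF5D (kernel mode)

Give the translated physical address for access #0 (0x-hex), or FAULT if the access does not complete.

Walk each access:
#0 VA=0x381DF5D (w,user):
  [0] read 0x13 idx=28: raw=0x16007 flags P=1 W=1 U=1 S=0
  [1] read 0x16 idx=29: raw=0x18007 flags P=1 W=1 U=1 S=0
  ✓ 0x18F5D  — 2 lookups
#1 VA=0x381DF5D (r,kernel):
  TLB hit vpn=0x381D → PA=0x18F5D
#2 VA=0x381DF5D (r,kernel):
  TLB hit vpn=0x381D → PA=0x18F5D

Access #0 PA: 0x18F5D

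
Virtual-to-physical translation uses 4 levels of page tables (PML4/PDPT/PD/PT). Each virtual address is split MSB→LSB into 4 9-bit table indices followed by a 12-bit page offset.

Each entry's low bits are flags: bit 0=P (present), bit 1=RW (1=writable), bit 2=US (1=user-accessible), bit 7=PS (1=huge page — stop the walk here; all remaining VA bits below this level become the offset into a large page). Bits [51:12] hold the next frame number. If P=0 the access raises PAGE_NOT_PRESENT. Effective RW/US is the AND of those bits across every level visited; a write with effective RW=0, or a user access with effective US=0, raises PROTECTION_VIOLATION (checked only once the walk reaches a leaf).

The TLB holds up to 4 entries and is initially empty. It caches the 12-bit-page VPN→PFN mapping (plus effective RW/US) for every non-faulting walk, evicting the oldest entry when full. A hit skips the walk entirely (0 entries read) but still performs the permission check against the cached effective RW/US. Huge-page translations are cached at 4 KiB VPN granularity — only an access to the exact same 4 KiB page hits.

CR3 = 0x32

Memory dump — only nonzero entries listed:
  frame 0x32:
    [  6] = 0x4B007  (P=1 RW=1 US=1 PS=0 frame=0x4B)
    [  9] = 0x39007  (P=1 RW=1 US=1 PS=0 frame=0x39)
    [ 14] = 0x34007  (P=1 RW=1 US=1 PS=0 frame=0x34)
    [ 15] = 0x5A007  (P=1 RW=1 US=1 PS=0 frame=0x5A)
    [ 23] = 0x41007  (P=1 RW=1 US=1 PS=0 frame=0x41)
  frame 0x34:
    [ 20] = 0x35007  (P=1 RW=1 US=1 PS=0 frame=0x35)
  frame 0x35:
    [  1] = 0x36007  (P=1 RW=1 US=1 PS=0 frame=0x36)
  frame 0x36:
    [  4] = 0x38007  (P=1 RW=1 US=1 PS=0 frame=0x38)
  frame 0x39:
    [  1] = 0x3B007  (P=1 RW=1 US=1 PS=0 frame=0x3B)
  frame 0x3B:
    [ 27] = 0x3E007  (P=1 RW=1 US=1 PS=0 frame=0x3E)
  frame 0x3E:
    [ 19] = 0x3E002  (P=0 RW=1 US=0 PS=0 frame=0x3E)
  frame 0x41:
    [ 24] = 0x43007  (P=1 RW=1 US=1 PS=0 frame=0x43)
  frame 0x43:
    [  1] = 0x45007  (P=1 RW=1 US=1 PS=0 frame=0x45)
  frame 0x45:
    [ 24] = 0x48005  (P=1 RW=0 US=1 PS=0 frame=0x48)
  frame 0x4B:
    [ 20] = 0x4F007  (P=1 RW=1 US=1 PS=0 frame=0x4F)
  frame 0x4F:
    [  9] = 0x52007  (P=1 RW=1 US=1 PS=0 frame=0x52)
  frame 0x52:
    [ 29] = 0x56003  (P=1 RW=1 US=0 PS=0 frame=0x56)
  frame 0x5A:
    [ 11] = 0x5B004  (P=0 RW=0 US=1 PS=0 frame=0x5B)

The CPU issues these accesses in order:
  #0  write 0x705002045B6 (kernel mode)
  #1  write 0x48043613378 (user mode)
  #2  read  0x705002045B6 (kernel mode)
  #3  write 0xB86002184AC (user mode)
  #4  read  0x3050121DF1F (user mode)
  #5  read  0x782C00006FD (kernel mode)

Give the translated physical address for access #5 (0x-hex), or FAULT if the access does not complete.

Trace:
#0 VA=0x705002045B6 (w,kernel):
  L0: frame=0x32 idx=14 entry=0x34007 [P=1 RW=1 US=1 PS=0]
  L1: frame=0x34 idx=20 entry=0x35007 [P=1 RW=1 US=1 PS=0]
  L2: frame=0x35 idx=1 entry=0x36007 [P=1 RW=1 US=1 PS=0]
  L3: frame=0x36 idx=4 entry=0x38007 [P=1 RW=1 US=1 PS=0]
  → PA=0x385B6  (4 entries read)
#1 VA=0x48043613378 (w,user):
  L0: frame=0x32 idx=9 entry=0x39007 [P=1 RW=1 US=1 PS=0]
  L1: frame=0x39 idx=1 entry=0x3B007 [P=1 RW=1 US=1 PS=0]
  L2: frame=0x3B idx=27 entry=0x3E007 [P=1 RW=1 US=1 PS=0]
  L3: frame=0x3E idx=19 entry=0x3E002 [P=0 RW=1 US=0 PS=0]
  ✗ PAGE_NOT_PRESENT  [4 reads]
#2 VA=0x705002045B6 (r,kernel):
  TLB hit vpn=0x70500204 → PA=0x385B6
#3 VA=0xB86002184AC (w,user):
  L0: frame=0x32 idx=23 entry=0x41007 [P=1 RW=1 US=1 PS=0]
  L1: frame=0x41 idx=24 entry=0x43007 [P=1 RW=1 US=1 PS=0]
  L2: frame=0x43 idx=1 entry=0x45007 [P=1 RW=1 US=1 PS=0]
  L3: frame=0x45 idx=24 entry=0x48005 [P=1 RW=0 US=1 PS=0]
  ✗ PROTECTION_VIOLATION  [4 reads]
#4 VA=0x3050121DF1F (r,user):
  L0: frame=0x32 idx=6 entry=0x4B007 [P=1 RW=1 US=1 PS=0]
  L1: frame=0x4B idx=20 entry=0x4F007 [P=1 RW=1 US=1 PS=0]
  L2: frame=0x4F idx=9 entry=0x52007 [P=1 RW=1 US=1 PS=0]
  L3: frame=0x52 idx=29 entry=0x56003 [P=1 RW=1 US=0 PS=0]
  ✗ PROTECTION_VIOLATION  [4 reads]
#5 VA=0x782C00006FD (r,kernel):
  L0: frame=0x32 idx=15 entry=0x5A007 [P=1 RW=1 US=1 PS=0]
  L1: frame=0x5A idx=11 entry=0x5B004 [P=0 RW=0 US=1 PS=0]
  ✗ PAGE_NOT_PRESENT  [2 reads]

Access #5 PA: FAULT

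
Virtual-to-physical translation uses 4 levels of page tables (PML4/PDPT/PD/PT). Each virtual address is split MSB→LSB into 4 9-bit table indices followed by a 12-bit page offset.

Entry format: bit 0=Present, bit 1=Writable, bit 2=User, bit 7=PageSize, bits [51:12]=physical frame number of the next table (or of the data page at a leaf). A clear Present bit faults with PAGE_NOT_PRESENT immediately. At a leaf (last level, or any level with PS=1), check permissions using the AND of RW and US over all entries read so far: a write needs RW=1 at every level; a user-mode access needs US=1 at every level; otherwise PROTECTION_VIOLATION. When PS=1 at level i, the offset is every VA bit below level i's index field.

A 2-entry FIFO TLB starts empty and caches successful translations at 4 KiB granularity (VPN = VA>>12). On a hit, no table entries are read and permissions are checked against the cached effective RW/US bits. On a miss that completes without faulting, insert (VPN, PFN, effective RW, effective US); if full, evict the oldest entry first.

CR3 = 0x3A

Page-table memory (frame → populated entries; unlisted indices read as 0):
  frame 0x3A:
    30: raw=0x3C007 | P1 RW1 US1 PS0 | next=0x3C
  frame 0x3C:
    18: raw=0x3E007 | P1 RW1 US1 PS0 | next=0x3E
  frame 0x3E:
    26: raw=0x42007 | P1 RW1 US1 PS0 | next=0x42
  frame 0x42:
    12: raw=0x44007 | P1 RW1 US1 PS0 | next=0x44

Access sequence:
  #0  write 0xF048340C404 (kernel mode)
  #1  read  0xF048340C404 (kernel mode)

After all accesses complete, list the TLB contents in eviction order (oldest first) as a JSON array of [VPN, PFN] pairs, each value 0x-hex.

Per-access translation:
#0 VA=0xF048340C404 (w,kernel):
  L0: frame=0x3A idx=30 entry=0x3C007 [P=1 RW=1 US=1 PS=0]
  L1: frame=0x3C idx=18 entry=0x3E007 [P=1 RW=1 US=1 PS=0]
  L2: frame=0x3E idx=26 entry=0x42007 [P=1 RW=1 US=1 PS=0]
  L3: frame=0x42 idx=12 entry=0x44007 [P=1 RW=1 US=1 PS=0]
  → PA=0x44404  (4 entries read)
#1 VA=0xF048340C404 (r,kernel):
  TLB hit vpn=0xF048340C → PA=0x44404

TLB: [["0xF048340C", "0x44"]]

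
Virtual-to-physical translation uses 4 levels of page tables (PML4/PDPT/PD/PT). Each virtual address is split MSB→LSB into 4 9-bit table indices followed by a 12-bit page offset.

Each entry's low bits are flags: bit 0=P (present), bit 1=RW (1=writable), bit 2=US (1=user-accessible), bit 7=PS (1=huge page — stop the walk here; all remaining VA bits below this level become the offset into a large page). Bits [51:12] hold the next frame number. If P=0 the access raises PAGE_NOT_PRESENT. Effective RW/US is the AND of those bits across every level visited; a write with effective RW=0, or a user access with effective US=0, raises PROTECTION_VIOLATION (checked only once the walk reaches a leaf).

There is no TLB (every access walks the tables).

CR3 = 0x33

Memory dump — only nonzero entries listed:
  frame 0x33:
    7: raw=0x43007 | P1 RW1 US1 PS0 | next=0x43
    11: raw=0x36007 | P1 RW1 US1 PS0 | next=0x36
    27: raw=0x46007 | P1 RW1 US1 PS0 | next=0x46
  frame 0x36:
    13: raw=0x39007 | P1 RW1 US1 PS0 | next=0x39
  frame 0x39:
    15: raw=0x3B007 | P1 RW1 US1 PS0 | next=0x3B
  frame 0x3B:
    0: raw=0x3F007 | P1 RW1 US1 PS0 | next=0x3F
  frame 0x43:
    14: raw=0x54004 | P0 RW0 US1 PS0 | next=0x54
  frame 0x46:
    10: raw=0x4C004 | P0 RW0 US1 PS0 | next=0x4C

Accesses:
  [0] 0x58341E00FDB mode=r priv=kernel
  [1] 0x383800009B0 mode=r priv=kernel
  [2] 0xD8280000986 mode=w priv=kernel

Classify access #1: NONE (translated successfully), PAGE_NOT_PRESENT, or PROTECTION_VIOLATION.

Walk each access:
#0 VA=0x58341E00FDB (r,kernel):
  L0 @0x33[11] → 0x36007  P=1,RW=1,US=1,PS=0
  L1 @0x36[13] → 0x39007  P=1,RW=1,US=1,PS=0
  L2 @0x39[15] → 0x3B007  P=1,RW=1,US=1,PS=0
  L3 @0x3B[0] → 0x3F007  P=1,RW=1,US=1,PS=0
  ⇒ phys 0x3FFDB  [4 reads]
#1 VA=0x383800009B0 (r,kernel):
  L0 @0x33[7] → 0x43007  P=1,RW=1,US=1,PS=0
  L1 @0x43[14] → 0x54004  P=0,RW=0,US=1,PS=0
  ⇒ fault: PAGE_NOT_PRESENT  — 2 lookups
#2 VA=0xD8280000986 (w,kernel):
  L0 @0x33[27] → 0x46007  P=1,RW=1,US=1,PS=0
  L1 @0x46[10] → 0x4C004  P=0,RW=0,US=1,PS=0
  ⇒ fault: PAGE_NOT_PRESENT  — 2 lookups

Access #1 fault: PAGE_NOT_PRESENT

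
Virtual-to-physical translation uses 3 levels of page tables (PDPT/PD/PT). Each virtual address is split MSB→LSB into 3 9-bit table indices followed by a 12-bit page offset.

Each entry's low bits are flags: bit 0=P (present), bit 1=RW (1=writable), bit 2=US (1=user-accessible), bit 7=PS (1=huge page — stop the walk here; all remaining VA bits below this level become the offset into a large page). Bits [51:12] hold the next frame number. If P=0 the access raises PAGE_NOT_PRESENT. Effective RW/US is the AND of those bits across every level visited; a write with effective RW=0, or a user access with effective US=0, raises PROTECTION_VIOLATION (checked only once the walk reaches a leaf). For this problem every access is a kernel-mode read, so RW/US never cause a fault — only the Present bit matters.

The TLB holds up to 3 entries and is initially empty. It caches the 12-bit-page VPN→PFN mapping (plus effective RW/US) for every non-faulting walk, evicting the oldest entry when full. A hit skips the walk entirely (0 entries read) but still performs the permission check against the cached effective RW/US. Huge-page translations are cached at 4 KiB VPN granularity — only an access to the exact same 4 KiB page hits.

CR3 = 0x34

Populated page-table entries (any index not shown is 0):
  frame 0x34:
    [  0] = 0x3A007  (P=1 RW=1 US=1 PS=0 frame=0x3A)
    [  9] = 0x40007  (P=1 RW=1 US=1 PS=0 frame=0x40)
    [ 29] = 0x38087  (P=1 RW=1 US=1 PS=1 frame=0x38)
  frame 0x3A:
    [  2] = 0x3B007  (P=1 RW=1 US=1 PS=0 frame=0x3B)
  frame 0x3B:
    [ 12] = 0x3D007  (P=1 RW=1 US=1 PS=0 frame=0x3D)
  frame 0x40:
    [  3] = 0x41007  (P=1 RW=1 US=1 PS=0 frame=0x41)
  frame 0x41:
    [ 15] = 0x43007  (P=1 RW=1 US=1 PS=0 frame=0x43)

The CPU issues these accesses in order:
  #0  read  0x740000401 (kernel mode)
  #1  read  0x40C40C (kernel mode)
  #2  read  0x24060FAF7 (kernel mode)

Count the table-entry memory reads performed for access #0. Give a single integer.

Trace:
#0 VA=0x740000401 (r,kernel):
  [0] read 0x34 idx=29: raw=0x38087 flags P=1 W=1 U=1 S=1
  ⇒ phys 0x38401 (huge @L0)  [1 reads]
#1 VA=0x40C40C (r,kernel):
  [0] read 0x34 idx=0: raw=0x3A007 flags P=1 W=1 U=1 S=0
  [1] read 0x3A idx=2: raw=0x3B007 flags P=1 W=1 U=1 S=0
  [2] read 0x3B idx=12: raw=0x3D007 flags P=1 W=1 U=1 S=0
  ⇒ phys 0x3D40C  [3 reads]
#2 VA=0x24060FAF7 (r,kernel):
  [0] read 0x34 idx=9: raw=0x40007 flags P=1 W=1 U=1 S=0
  [1] read 0x40 idx=3: raw=0x41007 flags P=1 W=1 U=1 S=0
  [2] read 0x41 idx=15: raw=0x43007 flags P=1 W=1 U=1 S=0
  ⇒ phys 0x43AF7  [3 reads]

Entries read for #0: 1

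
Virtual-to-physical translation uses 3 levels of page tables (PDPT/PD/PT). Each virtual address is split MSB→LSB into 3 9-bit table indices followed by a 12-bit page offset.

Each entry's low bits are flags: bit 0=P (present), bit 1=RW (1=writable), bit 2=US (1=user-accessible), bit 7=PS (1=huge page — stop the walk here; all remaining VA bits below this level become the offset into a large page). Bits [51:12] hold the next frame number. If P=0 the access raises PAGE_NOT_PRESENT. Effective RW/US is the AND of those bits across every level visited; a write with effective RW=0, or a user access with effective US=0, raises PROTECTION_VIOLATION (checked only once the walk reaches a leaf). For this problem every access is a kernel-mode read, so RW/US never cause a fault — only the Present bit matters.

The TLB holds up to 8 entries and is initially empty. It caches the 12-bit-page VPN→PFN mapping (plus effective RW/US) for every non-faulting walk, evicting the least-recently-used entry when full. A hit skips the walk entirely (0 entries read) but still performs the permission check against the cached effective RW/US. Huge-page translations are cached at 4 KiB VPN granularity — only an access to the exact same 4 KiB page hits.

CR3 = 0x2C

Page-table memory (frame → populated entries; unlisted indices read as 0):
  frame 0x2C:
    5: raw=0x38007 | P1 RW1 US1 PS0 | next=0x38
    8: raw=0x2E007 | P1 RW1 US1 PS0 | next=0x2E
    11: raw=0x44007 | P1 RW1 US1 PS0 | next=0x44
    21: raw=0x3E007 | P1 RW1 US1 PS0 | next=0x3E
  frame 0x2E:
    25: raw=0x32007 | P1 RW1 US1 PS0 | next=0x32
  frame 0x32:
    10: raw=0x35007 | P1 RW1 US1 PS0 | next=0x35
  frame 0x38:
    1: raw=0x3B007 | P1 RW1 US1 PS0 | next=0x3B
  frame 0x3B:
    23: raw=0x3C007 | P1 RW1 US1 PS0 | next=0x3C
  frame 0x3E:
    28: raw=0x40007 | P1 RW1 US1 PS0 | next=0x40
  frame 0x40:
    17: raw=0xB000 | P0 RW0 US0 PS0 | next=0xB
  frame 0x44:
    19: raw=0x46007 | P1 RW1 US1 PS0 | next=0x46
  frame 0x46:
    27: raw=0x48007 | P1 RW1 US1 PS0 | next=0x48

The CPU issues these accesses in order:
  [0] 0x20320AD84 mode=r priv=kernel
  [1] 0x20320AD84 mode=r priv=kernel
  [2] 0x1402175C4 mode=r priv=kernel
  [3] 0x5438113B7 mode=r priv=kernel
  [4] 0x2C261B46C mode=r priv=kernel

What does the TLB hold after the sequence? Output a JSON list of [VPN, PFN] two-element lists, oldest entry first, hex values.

Per-access translation:
#0 VA=0x20320AD84 (r,kernel):
  L0: frame=0x2C idx=8 entry=0x2E007 [P=1 RW=1 US=1 PS=0]
  L1: frame=0x2E idx=25 entry=0x32007 [P=1 RW=1 US=1 PS=0]
  L2: frame=0x32 idx=10 entry=0x35007 [P=1 RW=1 US=1 PS=0]
  ✓ 0x35D84  — 3 lookups
#1 VA=0x20320AD84 (r,kernel):
  TLB hit vpn=0x20320A → PA=0x35D84
#2 VA=0x1402175C4 (r,kernel):
  L0: frame=0x2C idx=5 entry=0x38007 [P=1 RW=1 US=1 PS=0]
  L1: frame=0x38 idx=1 entry=0x3B007 [P=1 RW=1 US=1 PS=0]
  L2: frame=0x3B idx=23 entry=0x3C007 [P=1 RW=1 US=1 PS=0]
  ✓ 0x3C5C4  — 3 lookups
#3 VA=0x5438113B7 (r,kernel):
  L0: frame=0x2C idx=21 entry=0x3E007 [P=1 RW=1 US=1 PS=0]
  L1: frame=0x3E idx=28 entry=0x40007 [P=1 RW=1 US=1 PS=0]
  L2: frame=0x40 idx=17 entry=0xB000 [P=0 RW=0 US=0 PS=0]
  ⇒ fault: PAGE_NOT_PRESENT  — 3 lookups
#4 VA=0x2C261B46C (r,kernel):
  L0: frame=0x2C idx=11 entry=0x44007 [P=1 RW=1 US=1 PS=0]
  L1: frame=0x44 idx=19 entry=0x46007 [P=1 RW=1 US=1 PS=0]
  L2: frame=0x46 idx=27 entry=0x48007 [P=1 RW=1 US=1 PS=0]
  ✓ 0x4846C  — 3 lookups

TLB: [["0x20320A", "0x35"], ["0x140217", "0x3C"], ["0x2C261B", "0x48"]]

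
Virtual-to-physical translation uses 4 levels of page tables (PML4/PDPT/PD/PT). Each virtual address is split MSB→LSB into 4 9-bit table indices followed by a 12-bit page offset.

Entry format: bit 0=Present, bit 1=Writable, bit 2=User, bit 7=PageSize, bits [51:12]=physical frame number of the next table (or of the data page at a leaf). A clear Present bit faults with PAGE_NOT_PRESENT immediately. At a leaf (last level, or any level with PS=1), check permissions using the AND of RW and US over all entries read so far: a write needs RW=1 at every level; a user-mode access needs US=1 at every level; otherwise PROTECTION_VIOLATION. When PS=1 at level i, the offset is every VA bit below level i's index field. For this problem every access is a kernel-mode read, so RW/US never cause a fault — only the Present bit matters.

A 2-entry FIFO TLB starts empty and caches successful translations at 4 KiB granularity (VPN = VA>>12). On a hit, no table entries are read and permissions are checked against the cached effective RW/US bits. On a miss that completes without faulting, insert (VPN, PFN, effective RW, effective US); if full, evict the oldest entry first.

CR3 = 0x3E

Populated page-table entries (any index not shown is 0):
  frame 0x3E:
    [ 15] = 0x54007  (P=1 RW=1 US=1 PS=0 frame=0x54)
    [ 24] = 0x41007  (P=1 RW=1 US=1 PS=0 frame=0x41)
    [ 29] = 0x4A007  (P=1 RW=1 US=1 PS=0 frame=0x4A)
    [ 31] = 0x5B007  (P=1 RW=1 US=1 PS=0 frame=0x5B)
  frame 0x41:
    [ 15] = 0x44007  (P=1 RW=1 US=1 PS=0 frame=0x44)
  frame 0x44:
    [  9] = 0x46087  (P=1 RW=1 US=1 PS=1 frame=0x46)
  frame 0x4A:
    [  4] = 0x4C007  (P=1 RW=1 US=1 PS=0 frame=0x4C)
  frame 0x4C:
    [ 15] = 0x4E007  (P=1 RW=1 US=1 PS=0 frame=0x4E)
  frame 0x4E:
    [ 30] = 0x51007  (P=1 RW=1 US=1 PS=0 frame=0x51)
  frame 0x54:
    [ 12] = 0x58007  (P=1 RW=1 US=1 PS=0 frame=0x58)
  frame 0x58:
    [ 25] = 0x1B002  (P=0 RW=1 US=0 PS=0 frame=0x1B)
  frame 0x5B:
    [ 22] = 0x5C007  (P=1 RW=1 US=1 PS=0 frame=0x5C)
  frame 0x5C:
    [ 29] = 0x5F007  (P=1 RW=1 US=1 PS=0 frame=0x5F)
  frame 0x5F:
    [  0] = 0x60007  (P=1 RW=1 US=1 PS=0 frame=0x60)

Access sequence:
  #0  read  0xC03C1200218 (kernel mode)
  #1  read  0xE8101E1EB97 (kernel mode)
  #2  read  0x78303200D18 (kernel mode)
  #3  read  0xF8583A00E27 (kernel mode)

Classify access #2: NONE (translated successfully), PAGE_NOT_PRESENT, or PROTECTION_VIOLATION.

Per-access translation:
#0 VA=0xC03C1200218 (r,kernel):
  [0] read 0x3E idx=24: raw=0x41007 flags P=1 W=1 U=1 S=0
  [1] read 0x41 idx=15: raw=0x44007 flags P=1 W=1 U=1 S=0
  [2] read 0x44 idx=9: raw=0x46087 flags P=1 W=1 U=1 S=1
  ✓ 0x46218 (huge @L2)  — 3 lookups
#1 VA=0xE8101E1EB97 (r,kernel):
  [0] read 0x3E idx=29: raw=0x4A007 flags P=1 W=1 U=1 S=0
  [1] read 0x4A idx=4: raw=0x4C007 flags P=1 W=1 U=1 S=0
  [2] read 0x4C idx=15: raw=0x4E007 flags P=1 W=1 U=1 S=0
  [3] read 0x4E idx=30: raw=0x51007 flags P=1 W=1 U=1 S=0
  ✓ 0x51B97  — 4 lookups
#2 VA=0x78303200D18 (r,kernel):
  [0] read 0x3E idx=15: raw=0x54007 flags P=1 W=1 U=1 S=0
  [1] read 0x54 idx=12: raw=0x58007 flags P=1 W=1 U=1 S=0
  [2] read 0x58 idx=25: raw=0x1B002 flags P=0 W=1 U=0 S=0
  ⇒ fault: PAGE_NOT_PRESENT  — 3 lookups
#3 VA=0xF8583A00E27 (r,kernel):
  [0] read 0x3E idx=31: raw=0x5B007 flags P=1 W=1 U=1 S=0
  [1] read 0x5B idx=22: raw=0x5C007 flags P=1 W=1 U=1 S=0
  [2] read 0x5C idx=29: raw=0x5F007 flags P=1 W=1 U=1 S=0
  [3] read 0x5F idx=0: raw=0x60007 flags P=1 W=1 U=1 S=0
  ✓ 0x60E27  — 4 lookups

Access #2 fault: PAGE_NOT_PRESENT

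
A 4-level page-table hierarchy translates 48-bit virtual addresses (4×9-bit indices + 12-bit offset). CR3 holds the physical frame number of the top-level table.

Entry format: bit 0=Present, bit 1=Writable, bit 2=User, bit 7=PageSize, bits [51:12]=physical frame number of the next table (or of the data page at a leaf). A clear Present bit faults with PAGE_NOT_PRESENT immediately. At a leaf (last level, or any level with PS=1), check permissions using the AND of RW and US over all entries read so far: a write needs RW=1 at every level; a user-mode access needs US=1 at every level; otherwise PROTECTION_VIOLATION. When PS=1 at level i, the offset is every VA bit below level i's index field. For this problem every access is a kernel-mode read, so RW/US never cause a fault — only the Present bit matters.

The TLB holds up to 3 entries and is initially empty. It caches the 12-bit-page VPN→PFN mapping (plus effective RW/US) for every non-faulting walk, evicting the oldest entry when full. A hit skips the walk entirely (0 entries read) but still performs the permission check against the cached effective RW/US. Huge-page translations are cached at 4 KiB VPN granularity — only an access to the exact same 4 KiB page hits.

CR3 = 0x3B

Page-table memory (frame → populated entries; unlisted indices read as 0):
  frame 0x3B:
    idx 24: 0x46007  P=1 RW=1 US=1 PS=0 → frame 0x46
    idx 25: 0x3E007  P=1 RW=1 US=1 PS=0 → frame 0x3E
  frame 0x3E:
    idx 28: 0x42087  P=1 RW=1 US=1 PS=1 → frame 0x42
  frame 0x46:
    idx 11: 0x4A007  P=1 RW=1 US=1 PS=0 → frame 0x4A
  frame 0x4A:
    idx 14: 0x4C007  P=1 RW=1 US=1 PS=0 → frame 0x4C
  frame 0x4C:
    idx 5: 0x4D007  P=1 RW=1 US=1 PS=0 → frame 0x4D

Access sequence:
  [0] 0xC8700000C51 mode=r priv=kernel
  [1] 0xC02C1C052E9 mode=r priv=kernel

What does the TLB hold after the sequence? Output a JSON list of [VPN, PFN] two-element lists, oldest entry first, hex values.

Trace:
#0 VA=0xC8700000C51 (r,kernel):
  [0] read 0x3B idx=25: raw=0x3E007 flags P=1 W=1 U=1 S=0
  [1] read 0x3E idx=28: raw=0x42087 flags P=1 W=1 U=1 S=1
  ⇒ phys 0x42C51 (huge @L1)  [2 reads]
#1 VA=0xC02C1C052E9 (r,kernel):
  [0] read 0x3B idx=24: raw=0x46007 flags P=1 W=1 U=1 S=0
  [1] read 0x46 idx=11: raw=0x4A007 flags P=1 W=1 U=1 S=0
  [2] read 0x4A idx=14: raw=0x4C007 flags P=1 W=1 U=1 S=0
  [3] read 0x4C idx=5: raw=0x4D007 flags P=1 W=1 U=1 S=0
  ⇒ phys 0x4D2E9  [4 reads]

TLB: [["0xC8700000", "0x42"], ["0xC02C1C05", "0x4D"]]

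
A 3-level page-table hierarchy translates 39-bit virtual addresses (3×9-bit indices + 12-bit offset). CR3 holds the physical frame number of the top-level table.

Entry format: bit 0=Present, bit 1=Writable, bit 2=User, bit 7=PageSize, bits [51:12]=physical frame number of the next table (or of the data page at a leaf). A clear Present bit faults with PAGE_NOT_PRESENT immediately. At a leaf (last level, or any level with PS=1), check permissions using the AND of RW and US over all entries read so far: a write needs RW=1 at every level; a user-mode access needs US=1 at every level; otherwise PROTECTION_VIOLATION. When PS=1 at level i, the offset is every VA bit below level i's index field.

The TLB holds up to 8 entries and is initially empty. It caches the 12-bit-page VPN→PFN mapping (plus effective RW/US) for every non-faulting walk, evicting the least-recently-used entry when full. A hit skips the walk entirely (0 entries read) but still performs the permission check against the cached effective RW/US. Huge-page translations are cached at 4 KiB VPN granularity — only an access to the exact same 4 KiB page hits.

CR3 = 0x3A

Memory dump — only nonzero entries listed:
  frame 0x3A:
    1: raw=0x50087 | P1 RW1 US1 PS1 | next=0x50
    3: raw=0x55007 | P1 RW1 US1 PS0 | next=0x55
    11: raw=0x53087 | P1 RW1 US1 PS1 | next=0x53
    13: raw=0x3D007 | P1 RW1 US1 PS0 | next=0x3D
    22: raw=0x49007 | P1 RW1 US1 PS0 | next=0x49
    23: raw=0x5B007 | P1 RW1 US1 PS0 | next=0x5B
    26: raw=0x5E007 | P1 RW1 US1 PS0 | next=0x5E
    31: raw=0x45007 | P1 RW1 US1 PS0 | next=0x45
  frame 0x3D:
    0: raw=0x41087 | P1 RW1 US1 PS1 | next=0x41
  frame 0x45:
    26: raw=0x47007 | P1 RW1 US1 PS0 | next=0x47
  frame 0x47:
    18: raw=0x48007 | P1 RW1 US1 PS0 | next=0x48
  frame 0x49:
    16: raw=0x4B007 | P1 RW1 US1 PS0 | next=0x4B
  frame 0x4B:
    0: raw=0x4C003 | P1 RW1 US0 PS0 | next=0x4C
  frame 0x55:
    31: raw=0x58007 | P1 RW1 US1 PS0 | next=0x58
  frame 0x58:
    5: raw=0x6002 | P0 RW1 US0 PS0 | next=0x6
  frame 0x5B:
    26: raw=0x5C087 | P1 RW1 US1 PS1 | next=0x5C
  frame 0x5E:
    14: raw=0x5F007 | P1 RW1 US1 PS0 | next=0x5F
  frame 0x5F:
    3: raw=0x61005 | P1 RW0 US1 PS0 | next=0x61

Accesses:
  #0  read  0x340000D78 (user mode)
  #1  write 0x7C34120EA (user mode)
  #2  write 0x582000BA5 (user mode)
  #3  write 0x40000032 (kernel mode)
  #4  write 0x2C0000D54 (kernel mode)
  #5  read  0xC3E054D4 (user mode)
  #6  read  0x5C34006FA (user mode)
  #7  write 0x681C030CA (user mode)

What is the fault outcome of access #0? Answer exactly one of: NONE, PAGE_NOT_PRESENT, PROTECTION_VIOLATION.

Trace:
#0 VA=0x340000D78 (r,user):
  L0 @0x3A[13] → 0x3D007  P=1,RW=1,US=1,PS=0
  L1 @0x3D[0] → 0x41087  P=1,RW=1,US=1,PS=1
  ⇒ phys 0x41D78 (huge @L1)  [2 reads]
#1 VA=0x7C34120EA (w,user):
  L0 @0x3A[31] → 0x45007  P=1,RW=1,US=1,PS=0
  L1 @0x45[26] → 0x47007  P=1,RW=1,US=1,PS=0
  L2 @0x47[18] → 0x48007  P=1,RW=1,US=1,PS=0
  ⇒ phys 0x480EA  [3 reads]
#2 VA=0x582000BA5 (w,user):
  L0 @0x3A[22] → 0x49007  P=1,RW=1,US=1,PS=0
  L1 @0x49[16] → 0x4B007  P=1,RW=1,US=1,PS=0
  L2 @0x4B[0] → 0x4C003  P=1,RW=1,US=0,PS=0
  → PROTECTION_VIOLATION  (3 entries read)
#3 VA=0x40000032 (w,kernel):
  L0 @0x3A[1] → 0x50087  P=1,RW=1,US=1,PS=1
  ⇒ phys 0x50032 (huge @L0)  [1 reads]
#4 VA=0x2C0000D54 (w,kernel):
  L0 @0x3A[11] → 0x53087  P=1,RW=1,US=1,PS=1
  ⇒ phys 0x53D54 (huge @L0)  [1 reads]
#5 VA=0xC3E054D4 (r,user):
  L0 @0x3A[3] → 0x55007  P=1,RW=1,US=1,PS=0
  L1 @0x55[31] → 0x58007  P=1,RW=1,US=1,PS=0
  L2 @0x58[5] → 0x6002  P=0,RW=1,US=0,PS=0
  → PAGE_NOT_PRESENT  (3 entries read)
#6 VA=0x5C34006FA (r,user):
  L0 @0x3A[23] → 0x5B007  P=1,RW=1,US=1,PS=0
  L1 @0x5B[26] → 0x5C087  P=1,RW=1,US=1,PS=1
  ⇒ phys 0x5C6FA (huge @L1)  [2 reads]
#7 VA=0x681C030CA (w,user):
  L0 @0x3A[26] → 0x5E007  P=1,RW=1,US=1,PS=0
  L1 @0x5E[14] → 0x5F007  P=1,RW=1,US=1,PS=0
  L2 @0x5F[3] → 0x61005  P=1,RW=0,US=1,PS=0
  → PROTECTION_VIOLATION  (3 entries read)

Access #0 fault: NONE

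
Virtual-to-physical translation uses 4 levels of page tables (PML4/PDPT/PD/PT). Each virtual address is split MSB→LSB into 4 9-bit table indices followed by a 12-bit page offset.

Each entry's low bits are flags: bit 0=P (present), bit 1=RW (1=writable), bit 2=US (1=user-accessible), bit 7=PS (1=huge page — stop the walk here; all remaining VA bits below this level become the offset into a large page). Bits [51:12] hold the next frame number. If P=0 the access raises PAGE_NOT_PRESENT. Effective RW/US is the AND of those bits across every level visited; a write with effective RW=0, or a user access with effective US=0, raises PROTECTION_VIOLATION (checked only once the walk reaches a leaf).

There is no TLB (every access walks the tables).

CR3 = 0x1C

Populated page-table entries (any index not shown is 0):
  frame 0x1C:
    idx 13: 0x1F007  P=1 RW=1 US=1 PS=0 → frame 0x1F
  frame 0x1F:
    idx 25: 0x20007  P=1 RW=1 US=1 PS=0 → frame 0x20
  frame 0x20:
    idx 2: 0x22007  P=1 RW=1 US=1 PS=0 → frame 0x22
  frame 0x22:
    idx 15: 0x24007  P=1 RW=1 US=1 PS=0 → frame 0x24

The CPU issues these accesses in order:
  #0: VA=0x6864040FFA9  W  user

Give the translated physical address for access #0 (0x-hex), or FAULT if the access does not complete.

Walk each access:
#0 VA=0x6864040FFA9 (w,user):
  L0 @0x1C[13] → 0x1F007  P=1,RW=1,US=1,PS=0
  L1 @0x1F[25] → 0x20007  P=1,RW=1,US=1,PS=0
  L2 @0x20[2] → 0x22007  P=1,RW=1,US=1,PS=0
  L3 @0x22[15] → 0x24007  P=1,RW=1,US=1,PS=0
  → PA=0x24FA9  (4 entries read)

Access #0 PA: 0x24FA9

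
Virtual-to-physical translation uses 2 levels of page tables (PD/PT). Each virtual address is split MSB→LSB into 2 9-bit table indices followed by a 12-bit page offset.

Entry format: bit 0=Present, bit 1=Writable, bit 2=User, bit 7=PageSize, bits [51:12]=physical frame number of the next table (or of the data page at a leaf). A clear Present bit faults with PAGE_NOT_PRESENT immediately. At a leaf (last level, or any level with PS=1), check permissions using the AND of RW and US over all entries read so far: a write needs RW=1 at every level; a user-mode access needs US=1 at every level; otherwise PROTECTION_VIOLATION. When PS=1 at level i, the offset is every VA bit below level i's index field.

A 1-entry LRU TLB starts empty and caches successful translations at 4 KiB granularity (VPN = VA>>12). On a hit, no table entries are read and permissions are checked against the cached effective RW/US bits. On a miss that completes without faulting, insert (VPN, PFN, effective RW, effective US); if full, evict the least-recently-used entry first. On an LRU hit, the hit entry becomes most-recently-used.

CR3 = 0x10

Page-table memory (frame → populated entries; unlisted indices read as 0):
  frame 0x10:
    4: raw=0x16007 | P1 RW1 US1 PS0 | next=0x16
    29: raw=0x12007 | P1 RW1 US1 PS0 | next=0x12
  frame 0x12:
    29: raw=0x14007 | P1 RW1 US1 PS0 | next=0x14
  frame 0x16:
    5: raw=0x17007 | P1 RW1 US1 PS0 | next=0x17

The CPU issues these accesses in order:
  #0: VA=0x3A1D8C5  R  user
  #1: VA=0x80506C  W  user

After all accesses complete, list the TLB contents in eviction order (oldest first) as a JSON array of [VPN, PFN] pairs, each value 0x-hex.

Walk each access:
#0 VA=0x3A1D8C5 (r,user):
  [0] read 0x10 idx=29: raw=0x12007 flags P=1 W=1 U=1 S=0
  [1] read 0x12 idx=29: raw=0x14007 flags P=1 W=1 U=1 S=0
  → PA=0x148C5  (2 entries read)
#1 VA=0x80506C (w,user):
  [0] read 0x10 idx=4: raw=0x16007 flags P=1 W=1 U=1 S=0
  [1] read 0x16 idx=5: raw=0x17007 flags P=1 W=1 U=1 S=0
  → PA=0x1706C  (2 entries read)

TLB: [["0x805", "0x17"]]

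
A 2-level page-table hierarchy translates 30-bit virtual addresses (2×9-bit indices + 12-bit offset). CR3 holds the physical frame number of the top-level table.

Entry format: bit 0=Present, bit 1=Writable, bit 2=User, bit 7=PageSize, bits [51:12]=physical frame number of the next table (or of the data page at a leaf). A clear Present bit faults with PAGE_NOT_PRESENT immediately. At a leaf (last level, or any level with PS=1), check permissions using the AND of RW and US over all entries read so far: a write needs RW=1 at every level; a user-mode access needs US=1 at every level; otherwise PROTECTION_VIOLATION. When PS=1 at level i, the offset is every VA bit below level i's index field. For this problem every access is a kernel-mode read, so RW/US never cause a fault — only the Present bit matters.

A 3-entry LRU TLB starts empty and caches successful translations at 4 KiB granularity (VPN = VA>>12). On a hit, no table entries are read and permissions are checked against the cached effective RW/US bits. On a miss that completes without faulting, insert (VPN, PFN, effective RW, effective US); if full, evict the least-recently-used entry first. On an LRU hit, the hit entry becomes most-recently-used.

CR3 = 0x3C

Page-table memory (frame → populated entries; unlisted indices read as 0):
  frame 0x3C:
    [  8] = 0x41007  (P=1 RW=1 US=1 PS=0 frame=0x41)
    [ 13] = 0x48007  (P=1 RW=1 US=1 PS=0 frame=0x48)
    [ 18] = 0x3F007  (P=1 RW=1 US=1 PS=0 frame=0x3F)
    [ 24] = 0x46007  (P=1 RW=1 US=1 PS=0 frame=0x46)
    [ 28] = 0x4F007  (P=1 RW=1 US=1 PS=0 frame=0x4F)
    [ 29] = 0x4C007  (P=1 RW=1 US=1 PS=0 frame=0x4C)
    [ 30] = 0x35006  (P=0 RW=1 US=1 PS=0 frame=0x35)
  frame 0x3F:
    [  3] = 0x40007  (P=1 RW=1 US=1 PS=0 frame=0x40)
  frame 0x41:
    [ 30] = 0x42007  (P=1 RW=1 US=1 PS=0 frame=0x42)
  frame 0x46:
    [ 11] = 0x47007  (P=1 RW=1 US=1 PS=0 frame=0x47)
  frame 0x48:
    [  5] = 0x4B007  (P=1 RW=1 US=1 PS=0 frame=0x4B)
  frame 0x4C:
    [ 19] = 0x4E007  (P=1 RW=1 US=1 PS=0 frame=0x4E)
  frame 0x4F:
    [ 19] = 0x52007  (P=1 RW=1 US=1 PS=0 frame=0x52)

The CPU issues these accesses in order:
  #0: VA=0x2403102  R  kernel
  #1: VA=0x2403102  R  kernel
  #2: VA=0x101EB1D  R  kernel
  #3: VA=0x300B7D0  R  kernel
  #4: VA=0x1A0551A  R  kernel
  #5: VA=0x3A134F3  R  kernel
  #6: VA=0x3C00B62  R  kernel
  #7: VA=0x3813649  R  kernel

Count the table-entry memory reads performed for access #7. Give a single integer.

Trace:
#0 VA=0x2403102 (r,kernel):
  [0] read 0x3C idx=18: raw=0x3F007 flags P=1 W=1 U=1 S=0
  [1] read 0x3F idx=3: raw=0x40007 flags P=1 W=1 U=1 S=0
  ⇒ phys 0x40102  [2 reads]
#1 VA=0x2403102 (r,kernel):
  TLB hit vpn=0x2403 → PA=0x40102
#2 VA=0x101EB1D (r,kernel):
  [0] read 0x3C idx=8: raw=0x41007 flags P=1 W=1 U=1 S=0
  [1] read 0x41 idx=30: raw=0x42007 flags P=1 W=1 U=1 S=0
  ⇒ phys 0x42B1D  [2 reads]
#3 VA=0x300B7D0 (r,kernel):
  [0] read 0x3C idx=24: raw=0x46007 flags P=1 W=1 U=1 S=0
  [1] read 0x46 idx=11: raw=0x47007 flags P=1 W=1 U=1 S=0
  ⇒ phys 0x477D0  [2 reads]
#4 VA=0x1A0551A (r,kernel):
  [0] read 0x3C idx=13: raw=0x48007 flags P=1 W=1 U=1 S=0
  [1] read 0x48 idx=5: raw=0x4B007 flags P=1 W=1 U=1 S=0
  ⇒ phys 0x4B51A  [2 reads]
#5 VA=0x3A134F3 (r,kernel):
  [0] read 0x3C idx=29: raw=0x4C007 flags P=1 W=1 U=1 S=0
  [1] read 0x4C idx=19: raw=0x4E007 flags P=1 W=1 U=1 S=0
  ⇒ phys 0x4E4F3  [2 reads]
#6 VA=0x3C00B62 (r,kernel):
  [0] read 0x3C idx=30: raw=0x35006 flags P=0 W=1 U=1 S=0
  ⇒ fault: PAGE_NOT_PRESENT  — 1 lookups
#7 VA=0x3813649 (r,kernel):
  [0] read 0x3C idx=28: raw=0x4F007 flags P=1 W=1 U=1 S=0
  [1] read 0x4F idx=19: raw=0x52007 flags P=1 W=1 U=1 S=0
  ⇒ phys 0x52649  [2 reads]

Entries read for #7: 2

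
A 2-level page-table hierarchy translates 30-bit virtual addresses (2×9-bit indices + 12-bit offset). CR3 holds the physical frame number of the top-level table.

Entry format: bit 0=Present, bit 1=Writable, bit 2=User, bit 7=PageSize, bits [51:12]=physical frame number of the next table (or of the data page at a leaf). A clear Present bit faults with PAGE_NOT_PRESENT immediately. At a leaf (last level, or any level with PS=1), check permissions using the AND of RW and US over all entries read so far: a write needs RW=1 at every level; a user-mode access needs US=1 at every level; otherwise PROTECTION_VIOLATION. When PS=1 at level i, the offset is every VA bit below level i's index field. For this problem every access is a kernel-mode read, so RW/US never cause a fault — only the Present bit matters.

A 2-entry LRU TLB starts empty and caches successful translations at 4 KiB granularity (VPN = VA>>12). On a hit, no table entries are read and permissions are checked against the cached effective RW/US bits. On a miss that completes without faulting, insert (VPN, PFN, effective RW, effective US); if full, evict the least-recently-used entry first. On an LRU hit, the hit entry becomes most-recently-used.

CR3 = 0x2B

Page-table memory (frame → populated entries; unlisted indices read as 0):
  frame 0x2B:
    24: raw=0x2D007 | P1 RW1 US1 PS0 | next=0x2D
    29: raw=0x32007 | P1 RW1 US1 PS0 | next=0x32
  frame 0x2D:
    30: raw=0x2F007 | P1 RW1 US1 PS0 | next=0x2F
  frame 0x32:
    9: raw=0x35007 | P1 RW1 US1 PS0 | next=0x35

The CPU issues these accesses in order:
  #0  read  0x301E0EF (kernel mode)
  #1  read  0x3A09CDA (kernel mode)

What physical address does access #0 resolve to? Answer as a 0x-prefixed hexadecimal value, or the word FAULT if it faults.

Walk each access:
#0 VA=0x301E0EF (r,kernel):
  L0 @0x2B[24] → 0x2D007  P=1,RW=1,US=1,PS=0
  L1 @0x2D[30] → 0x2F007  P=1,RW=1,US=1,PS=0
  ⇒ phys 0x2F0EF  [2 reads]
#1 VA=0x3A09CDA (r,kernel):
  L0 @0x2B[29] → 0x32007  P=1,RW=1,US=1,PS=0
  L1 @0x32[9] → 0x35007  P=1,RW=1,US=1,PS=0
  ⇒ phys 0x35CDA  [2 reads]

Access #0 PA: 0x2F0EF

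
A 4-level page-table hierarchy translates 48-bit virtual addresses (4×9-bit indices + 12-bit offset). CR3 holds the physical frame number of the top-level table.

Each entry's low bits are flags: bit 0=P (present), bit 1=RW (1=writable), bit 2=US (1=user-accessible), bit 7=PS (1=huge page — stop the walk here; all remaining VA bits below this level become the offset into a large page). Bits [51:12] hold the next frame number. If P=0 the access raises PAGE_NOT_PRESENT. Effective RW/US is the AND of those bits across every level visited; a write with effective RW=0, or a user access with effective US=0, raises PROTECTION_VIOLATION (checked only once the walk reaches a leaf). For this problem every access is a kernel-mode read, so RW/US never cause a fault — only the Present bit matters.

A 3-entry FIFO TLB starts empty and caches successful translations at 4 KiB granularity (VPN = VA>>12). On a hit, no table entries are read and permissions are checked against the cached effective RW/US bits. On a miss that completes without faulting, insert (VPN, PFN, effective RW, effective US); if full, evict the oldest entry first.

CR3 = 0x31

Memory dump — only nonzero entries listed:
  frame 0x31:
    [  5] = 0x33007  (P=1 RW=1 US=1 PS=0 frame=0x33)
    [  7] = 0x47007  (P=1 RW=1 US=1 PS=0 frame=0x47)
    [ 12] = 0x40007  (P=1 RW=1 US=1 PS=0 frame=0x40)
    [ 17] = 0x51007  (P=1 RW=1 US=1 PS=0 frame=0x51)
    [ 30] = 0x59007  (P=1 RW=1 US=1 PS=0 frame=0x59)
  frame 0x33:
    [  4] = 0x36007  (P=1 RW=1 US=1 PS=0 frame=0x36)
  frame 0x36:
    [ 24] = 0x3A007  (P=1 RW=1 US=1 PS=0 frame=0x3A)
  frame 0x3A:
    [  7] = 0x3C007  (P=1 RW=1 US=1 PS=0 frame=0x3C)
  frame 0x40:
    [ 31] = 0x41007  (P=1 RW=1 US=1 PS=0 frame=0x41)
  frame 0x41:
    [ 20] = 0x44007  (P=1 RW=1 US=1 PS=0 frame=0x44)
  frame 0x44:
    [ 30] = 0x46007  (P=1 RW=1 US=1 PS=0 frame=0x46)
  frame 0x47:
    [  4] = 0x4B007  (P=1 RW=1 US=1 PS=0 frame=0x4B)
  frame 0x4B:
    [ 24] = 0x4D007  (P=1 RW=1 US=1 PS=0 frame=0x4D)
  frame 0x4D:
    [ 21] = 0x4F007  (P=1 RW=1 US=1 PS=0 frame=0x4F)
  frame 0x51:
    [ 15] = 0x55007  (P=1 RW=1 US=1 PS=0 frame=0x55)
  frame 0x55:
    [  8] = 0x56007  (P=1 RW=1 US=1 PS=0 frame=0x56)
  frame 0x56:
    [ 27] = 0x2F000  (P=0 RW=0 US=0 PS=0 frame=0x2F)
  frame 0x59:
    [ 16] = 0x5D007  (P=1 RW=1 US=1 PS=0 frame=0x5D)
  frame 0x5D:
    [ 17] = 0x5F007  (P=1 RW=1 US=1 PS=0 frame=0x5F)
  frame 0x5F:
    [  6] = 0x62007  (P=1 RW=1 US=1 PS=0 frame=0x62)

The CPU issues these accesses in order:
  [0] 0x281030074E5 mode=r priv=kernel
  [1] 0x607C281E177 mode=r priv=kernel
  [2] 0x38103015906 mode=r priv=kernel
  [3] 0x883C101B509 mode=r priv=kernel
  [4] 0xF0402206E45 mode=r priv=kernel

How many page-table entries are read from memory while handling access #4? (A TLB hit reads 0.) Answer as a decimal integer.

Trace:
#0 VA=0x281030074E5 (r,kernel):
  lvl0: tbl 0x31, slot 5 ⇒ 0x33007 (P1/RW1/US1/PS0)
  lvl1: tbl 0x33, slot 4 ⇒ 0x36007 (P1/RW1/US1/PS0)
  lvl2: tbl 0x36, slot 24 ⇒ 0x3A007 (P1/RW1/US1/PS0)
  lvl3: tbl 0x3A, slot 7 ⇒ 0x3C007 (P1/RW1/US1/PS0)
  ⇒ phys 0x3C4E5  [4 reads]
#1 VA=0x607C281E177 (r,kernel):
  lvl0: tbl 0x31, slot 12 ⇒ 0x40007 (P1/RW1/US1/PS0)
  lvl1: tbl 0x40, slot 31 ⇒ 0x41007 (P1/RW1/US1/PS0)
  lvl2: tbl 0x41, slot 20 ⇒ 0x44007 (P1/RW1/US1/PS0)
  lvl3: tbl 0x44, slot 30 ⇒ 0x46007 (P1/RW1/US1/PS0)
  ⇒ phys 0x46177  [4 reads]
#2 VA=0x38103015906 (r,kernel):
  lvl0: tbl 0x31, slot 7 ⇒ 0x47007 (P1/RW1/US1/PS0)
  lvl1: tbl 0x47, slot 4 ⇒ 0x4B007 (P1/RW1/US1/PS0)
  lvl2: tbl 0x4B, slot 24 ⇒ 0x4D007 (P1/RW1/US1/PS0)
  lvl3: tbl 0x4D, slot 21 ⇒ 0x4F007 (P1/RW1/US1/PS0)
  ⇒ phys 0x4F906  [4 reads]
#3 VA=0x883C101B509 (r,kernel):
  lvl0: tbl 0x31, slot 17 ⇒ 0x51007 (P1/RW1/US1/PS0)
  lvl1: tbl 0x51, slot 15 ⇒ 0x55007 (P1/RW1/US1/PS0)
  lvl2: tbl 0x55, slot 8 ⇒ 0x56007 (P1/RW1/US1/PS0)
  lvl3: tbl 0x56, slot 27 ⇒ 0x2F000 (P0/RW0/US0/PS0)
  ✗ PAGE_NOT_PRESENT  [4 reads]
#4 VA=0xF0402206E45 (r,kernel):
  lvl0: tbl 0x31, slot 30 ⇒ 0x59007 (P1/RW1/US1/PS0)
  lvl1: tbl 0x59, slot 16 ⇒ 0x5D007 (P1/RW1/US1/PS0)
  lvl2: tbl 0x5D, slot 17 ⇒ 0x5F007 (P1/RW1/US1/PS0)
  lvl3: tbl 0x5F, slot 6 ⇒ 0x62007 (P1/RW1/US1/PS0)
  ⇒ phys 0x62E45  [4 reads]

Entries read for #4: 4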